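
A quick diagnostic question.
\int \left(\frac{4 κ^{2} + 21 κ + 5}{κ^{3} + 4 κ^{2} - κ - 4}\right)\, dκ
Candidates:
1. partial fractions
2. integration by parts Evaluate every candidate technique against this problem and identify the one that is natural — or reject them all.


Best approach: partial fractions — with κ^{3} + 4 κ^{2} - κ - 4 factorable and the degree on top strictly smaller, simple-fraction decomposition is immediate.
- partial fractions: a fit — the right tool for this form.
- integration by parts: there is no nonconstant-polynomial-times-kernel split with an exp, sine, cosine (degree-1 argument), or logarithm partner.


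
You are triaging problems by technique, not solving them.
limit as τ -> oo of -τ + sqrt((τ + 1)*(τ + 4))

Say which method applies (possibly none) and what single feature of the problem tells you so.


Verdict: conjugate multiplication — turning the difference into a conjugate-rationalized ratio makes the limit readable.


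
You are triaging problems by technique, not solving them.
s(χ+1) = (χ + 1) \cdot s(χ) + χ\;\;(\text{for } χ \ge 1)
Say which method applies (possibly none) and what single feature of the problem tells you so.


Verdict: a summation factor — one-term recursion with variable weight χ + 1 is solved by product normalization, not by root-finding.


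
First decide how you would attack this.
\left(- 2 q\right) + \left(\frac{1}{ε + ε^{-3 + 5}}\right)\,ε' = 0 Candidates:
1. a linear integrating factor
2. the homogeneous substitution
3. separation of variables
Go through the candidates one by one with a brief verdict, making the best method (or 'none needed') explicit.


Best approach: separation of variables — one side of the product carries the independent variable, the other the unknown — the textbook separation shape. This doubles as a Bernoulli equation in the unknown as written; dividing and integrating works on it directly.
- a linear integrating factor: a nonlinear term in the unknown puts this outside the integrating-factor template.
- the homogeneous substitution — the ratio of the variables does not determine the slope.
- separation of variables — a fit — the right tool for this form.


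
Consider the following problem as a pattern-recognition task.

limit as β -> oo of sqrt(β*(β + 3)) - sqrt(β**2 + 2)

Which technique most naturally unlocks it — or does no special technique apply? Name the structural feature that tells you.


Diagnosis: conjugate multiplication — sqrt(β*(β + 3)) and sqrt(β**2 + 2) both blow up, but their difference is tame once the conjugate rationalizes it.


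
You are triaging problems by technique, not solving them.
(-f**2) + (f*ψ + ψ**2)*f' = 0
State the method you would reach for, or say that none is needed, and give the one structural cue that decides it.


Method: the homogeneous substitution — the slope's numerator and denominator share total degree; set v = f/ψ and the equation drops to separable form. A Bernoulli substitution after rearrangement (possibly exchanging dependent and independent variable) is a fair alternative; the homogeneous route works on the equation as it stands.


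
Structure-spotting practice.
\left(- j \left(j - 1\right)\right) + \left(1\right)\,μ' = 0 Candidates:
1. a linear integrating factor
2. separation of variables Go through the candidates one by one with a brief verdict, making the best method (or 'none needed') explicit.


Best approach: no special technique — the slope is a function of j alone, so integrate both sides directly.
- a linear integrating factor: the linear template holds only trivially here (the unknown is absent, so the coefficient is zero) — the method is not the natural label.
- separation of variables: separation is only trivially available — with the unknown absent from the slope this is a direct integration, not a separation problem.


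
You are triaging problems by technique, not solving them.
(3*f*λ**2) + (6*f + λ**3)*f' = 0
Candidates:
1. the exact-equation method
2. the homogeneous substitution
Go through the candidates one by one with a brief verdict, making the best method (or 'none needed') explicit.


Verdict: the exact-equation method — take the mixed partials of 3*f*λ**2 and 6*f + λ**3: they are equal, which certifies an exact differential.
- the exact-equation method — yes, a natural case for it.
- the homogeneous substitution — solved for the derivative, the right side changes under joint scaling of the two variables.


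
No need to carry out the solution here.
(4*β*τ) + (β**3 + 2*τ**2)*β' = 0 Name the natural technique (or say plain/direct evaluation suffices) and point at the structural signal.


Technique: the exact-equation method — equality of cross partials is the green light — assemble the potential function term by term.


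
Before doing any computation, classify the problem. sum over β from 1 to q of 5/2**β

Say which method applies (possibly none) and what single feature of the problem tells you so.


Verdict: the geometric series formula — consecutive terms stand in a fixed index-free ratio — the geometric sum formula closes it.


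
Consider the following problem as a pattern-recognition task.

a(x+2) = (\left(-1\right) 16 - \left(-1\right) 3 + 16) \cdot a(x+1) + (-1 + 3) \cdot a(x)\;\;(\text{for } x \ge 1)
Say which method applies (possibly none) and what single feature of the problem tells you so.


Best approach: the characteristic-root method — fixed numeric weights on consecutive terms and no forcing term added: the root method in its home territory.


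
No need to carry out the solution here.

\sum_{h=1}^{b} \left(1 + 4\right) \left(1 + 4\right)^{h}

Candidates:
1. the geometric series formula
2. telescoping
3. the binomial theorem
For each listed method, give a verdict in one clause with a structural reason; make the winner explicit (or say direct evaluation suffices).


Verdict: the geometric series formula — consecutive terms stand in a fixed index-free ratio — the geometric sum formula closes it.
- the geometric series formula: applies; the problem has the shape this method handles.
- telescoping: computed from the summand as displayed, the partial sums build up without the pairwise collapse telescoping exploits.
- the binomial theorem — no binomial coefficients pair up with complementary powers here.


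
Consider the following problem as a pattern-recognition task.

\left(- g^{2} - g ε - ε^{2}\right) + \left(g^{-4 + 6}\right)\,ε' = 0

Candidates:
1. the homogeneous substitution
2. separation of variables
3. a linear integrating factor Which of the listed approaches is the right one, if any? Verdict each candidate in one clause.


Method: the homogeneous substitution — scaling g and ε together leaves the slope fixed — it depends only on ε/g, so substitute the ratio.
- the homogeneous substitution: applicable, and directly so.
- separation of variables: the two dependences are entangled, not a clean product of one-variable pieces.
- a linear integrating factor: a nonlinear term in the unknown puts this outside the integrating-factor template.


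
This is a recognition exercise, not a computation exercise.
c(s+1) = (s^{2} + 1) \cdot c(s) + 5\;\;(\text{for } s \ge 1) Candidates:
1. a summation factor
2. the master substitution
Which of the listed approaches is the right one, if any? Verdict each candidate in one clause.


Best approach: a summation factor — rescale the sequence by the product of the weights s^{2} + 1 so far — the recurrence collapses to a plain running sum.
- a summation factor — yes — fits the structure here.
- the master substitution: there is no divide-the-index recursive argument.


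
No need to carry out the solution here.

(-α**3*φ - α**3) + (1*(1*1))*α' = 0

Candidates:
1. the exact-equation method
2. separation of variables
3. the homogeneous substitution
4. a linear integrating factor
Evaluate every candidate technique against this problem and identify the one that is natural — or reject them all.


Diagnosis: separation of variables — all dependence on the two variables factors apart, the defining separable shape.
- the exact-equation method: no potential function has this form as its differential, as written.
- separation of variables — yes — fits the structure here.
- the homogeneous substitution — the slope is not a function of the ratio of the variables alone.
- a linear integrating factor: a nonlinear term in the unknown puts this outside the integrating-factor template.


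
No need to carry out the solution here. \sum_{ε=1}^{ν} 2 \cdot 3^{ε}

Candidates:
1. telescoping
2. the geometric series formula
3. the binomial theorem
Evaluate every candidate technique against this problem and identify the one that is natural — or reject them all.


Diagnosis: the geometric series formula — check a ratio of consecutive terms: it is 3, independent of the index, so the geometric formula closes the sum.
- telescoping — writing out consecutive terms as given produces no pairwise cancellation.
- the geometric series formula — applies; the problem has the shape this method handles.
- the binomial theorem — no binomial coefficients pair up with complementary powers here.


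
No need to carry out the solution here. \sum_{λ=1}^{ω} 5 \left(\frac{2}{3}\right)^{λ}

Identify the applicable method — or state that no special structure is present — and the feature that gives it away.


Method: the geometric series formula — check a ratio of consecutive terms: it is \frac{2}{3}, independent of the index, so the geometric formula closes the sum.


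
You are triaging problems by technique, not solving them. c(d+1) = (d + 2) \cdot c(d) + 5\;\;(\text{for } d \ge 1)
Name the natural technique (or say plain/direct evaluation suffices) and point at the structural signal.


Best approach: a summation factor — normalize by the running product of d + 2: the left side becomes a difference, and differences sum.


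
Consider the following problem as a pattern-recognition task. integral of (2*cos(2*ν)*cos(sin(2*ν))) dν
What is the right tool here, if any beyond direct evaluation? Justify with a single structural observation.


Diagnosis: u-substitution — viewed as a product, the integrand is a composition evaluated at sin(2*ν) times (a constant multiple of) that inner expression's derivative, so u = sin(2*ν) makes it elementary.


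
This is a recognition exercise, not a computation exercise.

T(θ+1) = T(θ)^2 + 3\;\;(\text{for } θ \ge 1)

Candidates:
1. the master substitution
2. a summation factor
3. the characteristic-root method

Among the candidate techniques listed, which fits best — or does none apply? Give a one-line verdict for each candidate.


Technique: no special technique — the unknown sequence enters the update nonlinearly, so no linear method fits the recurrence as written — direct iteration remains.
- the master substitution: there is no divide-the-index recursive argument.
- a summation factor — no summation factor applies — the rule is not linear in the sequence values.
- the characteristic-root method: nonlinearity rules out exponential-mode superposition from the start.


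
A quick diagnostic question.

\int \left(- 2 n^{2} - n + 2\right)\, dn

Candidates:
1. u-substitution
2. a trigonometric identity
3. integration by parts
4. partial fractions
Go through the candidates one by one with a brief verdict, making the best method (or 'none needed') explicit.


Technique: no special technique — the integrand is a sum of constant multiples of powers of n — integrate term by term.
- u-substitution — no substitution does more than relabel what direct integration already handles.
- a trigonometric identity — there is no trigonometric structure at all — the integrand carries no sine or cosine to rewrite.
- integration by parts — parts would only shuffle a directly integrable integrand.
- partial fractions — there is no rational-function structure to decompose.


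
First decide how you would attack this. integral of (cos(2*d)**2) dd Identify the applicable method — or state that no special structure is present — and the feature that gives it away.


Diagnosis: a trigonometric identity — cos(2*d)**2 is the textbook power-reduction case — identities first, antiderivatives second.


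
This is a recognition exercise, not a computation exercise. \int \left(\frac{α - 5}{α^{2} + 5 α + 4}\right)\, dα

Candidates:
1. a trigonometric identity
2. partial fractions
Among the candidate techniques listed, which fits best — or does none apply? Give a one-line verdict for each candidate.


Best approach: partial fractions — with α^{2} + 5 α + 4 factorable and the degree on top strictly smaller, simple-fraction decomposition is immediate.
- a trigonometric identity — with no trigonometric functions present, identity rewriting has no target.
- partial fractions: a fit — the right tool for this form.


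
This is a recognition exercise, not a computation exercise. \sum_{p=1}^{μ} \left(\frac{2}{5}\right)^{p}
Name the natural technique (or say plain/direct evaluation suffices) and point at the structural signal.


Verdict: the geometric series formula — check a ratio of consecutive terms: it is \frac{2}{5}, independent of the index, so the geometric formula closes the sum.


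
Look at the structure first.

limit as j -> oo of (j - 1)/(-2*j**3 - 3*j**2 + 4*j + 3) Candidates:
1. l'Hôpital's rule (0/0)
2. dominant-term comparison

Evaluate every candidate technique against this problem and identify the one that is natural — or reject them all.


Technique: dominant-term comparison — divide through by the highest power of j; every lower-order term dies and the dominant terms decide the limit.
- l'Hôpital's rule (0/0): no 0/0 form appears: written as one quotient, top and bottom both grow without bound, and the ratio is decided by their leading terms.
- dominant-term comparison — applicable, and directly so.


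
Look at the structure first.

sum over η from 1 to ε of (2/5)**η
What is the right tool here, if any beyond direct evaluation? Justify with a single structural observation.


Diagnosis: the geometric series formula — consecutive terms stand in a fixed index-free ratio — the geometric sum formula closes it.


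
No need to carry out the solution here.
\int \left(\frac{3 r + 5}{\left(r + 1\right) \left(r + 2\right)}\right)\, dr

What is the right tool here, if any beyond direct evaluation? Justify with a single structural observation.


Technique: partial fractions — a proper rational integrand whose denominator splits into simpler factors — decompose into partial fractions first.


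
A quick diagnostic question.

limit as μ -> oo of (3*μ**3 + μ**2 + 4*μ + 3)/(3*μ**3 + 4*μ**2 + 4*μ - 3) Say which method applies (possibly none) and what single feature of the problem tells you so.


Verdict: dominant-term comparison — growth-rate triage: the leading powers of μ decide the limit, everything else is noise. Viewed as a single quotient this is an ∞/∞ form — an at-infinity application of l'Hôpital's rule would also resolve it; comparing leading growth reads the answer without differentiating.


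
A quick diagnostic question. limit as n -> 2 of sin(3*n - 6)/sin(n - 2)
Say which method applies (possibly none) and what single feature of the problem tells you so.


Diagnosis: l'Hôpital's rule (0/0) — the 0/0 form at 2 is the signature situation for l'Hôpital's rule. The standard small-argument limits would also carry it; the rule is the systematic route.


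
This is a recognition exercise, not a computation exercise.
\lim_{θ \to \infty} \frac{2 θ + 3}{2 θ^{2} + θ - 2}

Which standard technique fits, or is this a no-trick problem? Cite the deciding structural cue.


Method: dominant-term comparison — growth-rate triage: the leading powers of θ decide the limit, everything else is noise. Differentiating the expression as a single quotient would eventually settle it as well; matching dominant growth settles it immediately.


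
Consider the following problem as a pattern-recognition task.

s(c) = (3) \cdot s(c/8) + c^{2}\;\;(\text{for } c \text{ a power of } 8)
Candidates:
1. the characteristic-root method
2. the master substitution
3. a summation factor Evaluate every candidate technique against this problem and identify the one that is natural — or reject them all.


Method: the master substitution — treat m = log base 8 of c as the new clock: one recursion step advances m by one while c scales by 8.
- the characteristic-root method: the recursion divides its index rather than shifting it — outside the constant-shift family the root method covers.
- the master substitution — a fit — the right tool for this form.
- a summation factor — the recursion divides its index rather than shifting it — there is no previous-term chain for a summation factor to telescope.


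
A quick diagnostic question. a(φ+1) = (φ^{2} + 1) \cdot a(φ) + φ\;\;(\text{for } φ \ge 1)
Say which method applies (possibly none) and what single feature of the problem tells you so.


Method: a summation factor — one step of memory with a weight φ^{2} + 1 that changes as the index grows — the summation-factor construction is built for this.


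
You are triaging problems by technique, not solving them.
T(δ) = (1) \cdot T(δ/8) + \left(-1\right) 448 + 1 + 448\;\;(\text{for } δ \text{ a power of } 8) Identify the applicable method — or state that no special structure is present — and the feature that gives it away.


Technique: the master substitution — the argument contracts 8-fold per step: reindex δ exponentially and solve the linear recurrence in the new index.


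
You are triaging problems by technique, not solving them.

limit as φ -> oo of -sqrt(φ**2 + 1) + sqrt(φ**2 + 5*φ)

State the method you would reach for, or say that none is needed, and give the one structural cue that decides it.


Best approach: conjugate multiplication — this difference gives up after one conjugate multiplication — the radical structure cancels against its conjugate.


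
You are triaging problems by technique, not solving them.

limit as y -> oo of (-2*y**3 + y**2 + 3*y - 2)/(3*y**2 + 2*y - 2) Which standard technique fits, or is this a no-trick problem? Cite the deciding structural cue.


Method: dominant-term comparison — at large y only the top-degree terms survive; compare the leading terms and the limit falls out. As a single quotient, the ∞/∞ shape would yield to repeated differentiation as well — the growth comparison gets there in one look.


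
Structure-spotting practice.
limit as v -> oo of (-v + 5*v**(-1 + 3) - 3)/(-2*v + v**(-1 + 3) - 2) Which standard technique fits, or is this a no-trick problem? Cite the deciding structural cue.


Method: dominant-term comparison — as v grows, only the highest-degree terms matter — compare leading terms and read the limit off. l'Hôpital's at-infinity variant applies to the expression viewed as a single quotient; the leading-term comparison is the direct route.


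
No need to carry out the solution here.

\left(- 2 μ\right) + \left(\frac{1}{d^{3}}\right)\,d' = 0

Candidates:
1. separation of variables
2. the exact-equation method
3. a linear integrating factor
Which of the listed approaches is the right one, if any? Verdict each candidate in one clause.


Technique: separation of variables — one side of the product carries the independent variable, the other the unknown — the textbook separation shape.
- separation of variables: a fit — the right tool for this form.
- the exact-equation method — any potential here is of the trivial single-variable kind; the exact method earns its name only with genuine cross terms.
- a linear integrating factor — the unknown enters nonlinearly (through a power, a denominator, or a transcendental function), which the linear integrating-factor recipe cannot absorb as-is — any repair would come from a preliminary substitution, not the factor.


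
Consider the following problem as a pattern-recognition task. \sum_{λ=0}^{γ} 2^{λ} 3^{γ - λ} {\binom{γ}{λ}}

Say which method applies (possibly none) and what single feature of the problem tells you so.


Verdict: the binomial theorem — {\binom{γ}{λ}} weighting matched powers of 2 and 3 is the expanded form of (2 + 3)^γ — fold it back up.


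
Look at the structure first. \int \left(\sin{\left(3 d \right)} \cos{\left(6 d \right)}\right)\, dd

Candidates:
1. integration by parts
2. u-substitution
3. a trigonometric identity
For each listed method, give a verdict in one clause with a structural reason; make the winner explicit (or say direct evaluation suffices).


Verdict: a trigonometric identity — \sin{\left(3 d \right)} \cos{\left(6 d \right)} mixes two frequencies; the product-to-sum identity splits it into single-frequency sinusoids.
- integration by parts — not the fit here: there is no polynomial factor to ladder down — parts can still close the trigonometric product by recursion, though the identity rewrite is the direct route.
- u-substitution — no subexpression of the integrand serves as a whole-integral substitution inner — individual terms may offer their own, but none carries its derivative as a factor of the full integrand; a working change of variable would have to be constructed from outside the expression.
- a trigonometric identity — yes — fits the structure here.


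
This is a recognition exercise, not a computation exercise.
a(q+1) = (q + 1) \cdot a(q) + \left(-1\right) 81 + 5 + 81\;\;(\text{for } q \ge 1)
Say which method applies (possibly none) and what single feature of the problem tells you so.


Verdict: a summation factor — first-order, linear, moving coefficient q + 1: the discrete analogue of an integrating factor handles it.


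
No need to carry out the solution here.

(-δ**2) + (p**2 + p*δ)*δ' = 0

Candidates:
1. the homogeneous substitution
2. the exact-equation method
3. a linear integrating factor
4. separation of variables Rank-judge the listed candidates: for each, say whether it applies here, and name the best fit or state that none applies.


Technique: the homogeneous substitution — the slope's numerator and denominator share total degree; set v = δ/p and the equation drops to separable form. This can also be massaged into Bernoulli form (the roles of the variables may need exchanging); the homogeneous substitution avoids that setup.
- the homogeneous substitution — yes — fits the structure here.
- the exact-equation method — no potential function has this form as its differential, as written.
- a linear integrating factor — a nonlinear term in the unknown puts this outside the integrating-factor template.
- separation of variables — the two dependences are entangled, not a clean product of one-variable pieces.


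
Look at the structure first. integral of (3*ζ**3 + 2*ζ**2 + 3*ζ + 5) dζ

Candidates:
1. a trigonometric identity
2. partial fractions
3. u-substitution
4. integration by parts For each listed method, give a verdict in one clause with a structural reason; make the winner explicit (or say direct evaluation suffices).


Verdict: no special technique — every term is a constant multiple of a power of ζ; term-wise power-rule integration needs no preliminary transformation.
- a trigonometric identity — no sine or cosine appears, so there is nothing for a trigonometric identity to act on.
- partial fractions: the expression is not a ratio of polynomials that decomposes further.
- u-substitution — no substitution does more than relabel what direct integration already handles.
- integration by parts: parts would only shuffle a directly integrable integrand.


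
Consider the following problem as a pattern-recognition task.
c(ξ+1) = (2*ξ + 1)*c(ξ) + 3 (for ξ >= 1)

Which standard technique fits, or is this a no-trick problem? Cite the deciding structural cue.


Diagnosis: a summation factor — normalize by the running product of 2*ξ + 1: the left side becomes a difference, and differences sum.


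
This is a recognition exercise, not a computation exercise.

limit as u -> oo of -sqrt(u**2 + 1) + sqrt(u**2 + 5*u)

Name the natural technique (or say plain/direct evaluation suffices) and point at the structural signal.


Best approach: conjugate multiplication — both pieces blow up but their difference is finite; the conjugate trick rationalizes sqrt(u**2 + 5*u) - sqrt(u**2 + 1).


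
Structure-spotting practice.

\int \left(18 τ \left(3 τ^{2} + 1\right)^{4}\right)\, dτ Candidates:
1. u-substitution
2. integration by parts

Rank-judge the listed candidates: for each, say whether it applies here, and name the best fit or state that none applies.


Diagnosis: u-substitution — the only nontrivial dependence routes through 3 τ^{2} + 1, whose derivative supplies the leftover factor up to a constant multiple — u = 3 τ^{2} + 1 flattens it. One could also expand and integrate term by term; the substitution is strictly more direct.
- u-substitution — applies; the problem has the shape this method handles.
- integration by parts: parts would only shuffle a directly integrable integrand.


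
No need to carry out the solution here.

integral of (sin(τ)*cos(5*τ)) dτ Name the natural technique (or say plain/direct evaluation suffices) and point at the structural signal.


Best approach: a trigonometric identity — two sinusoids at different rates multiply in sin(τ)*cos(5*τ); the product-to-sum identity uncouples them.


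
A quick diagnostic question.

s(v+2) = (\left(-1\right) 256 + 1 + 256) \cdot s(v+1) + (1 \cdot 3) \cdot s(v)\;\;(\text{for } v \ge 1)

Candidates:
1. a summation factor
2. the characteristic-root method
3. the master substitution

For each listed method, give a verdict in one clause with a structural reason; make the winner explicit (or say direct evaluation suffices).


Method: the characteristic-root method — the recurrence is linear and homogeneous with constant coefficients, so the ansatz r^v turns it into a polynomial equation for r.
- a summation factor — the recurrence reaches back more than one step, outside the first-order family a summation factor normalizes.
- the characteristic-root method — a fit — the right tool for this form.
- the master substitution: there is no divide-the-index recursive argument.


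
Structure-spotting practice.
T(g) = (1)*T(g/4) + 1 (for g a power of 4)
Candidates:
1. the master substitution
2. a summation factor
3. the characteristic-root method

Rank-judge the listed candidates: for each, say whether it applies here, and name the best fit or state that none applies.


Verdict: the master substitution — the recursive call is at index g/4 rather than a shift, a divide-and-conquer shape — substituting g = 4^m linearizes it.
- the master substitution: applies; the problem has the shape this method handles.
- a summation factor: the recursion divides its index rather than shifting it — there is no previous-term chain for a summation factor to telescope.
- the characteristic-root method: the recursion divides its index rather than shifting it — outside the constant-shift family the root method covers.


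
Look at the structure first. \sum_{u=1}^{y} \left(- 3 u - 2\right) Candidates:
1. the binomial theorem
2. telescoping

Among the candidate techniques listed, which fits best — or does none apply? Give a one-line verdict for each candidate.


Method: no special technique — recognize the absence of structure: constant-multiple powers of u summed plainly, no special method required.
- the binomial theorem: no binomial coefficients pair up with complementary powers here.
- telescoping: neither a shifted-difference shape nor integer-spaced poles are present.


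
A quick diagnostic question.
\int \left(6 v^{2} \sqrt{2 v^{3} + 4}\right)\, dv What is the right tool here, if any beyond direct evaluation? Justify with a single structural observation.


Best approach: u-substitution — read it as f(2 v^{3} + 4) times a constant multiple of d(2 v^{3} + 4): one substitution, u = 2 v^{3} + 4, finishes it.


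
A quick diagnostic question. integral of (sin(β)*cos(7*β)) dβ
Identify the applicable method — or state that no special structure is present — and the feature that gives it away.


Method: a trigonometric identity — the identity turns sin(β)*cos(7*β) into two lone cosines/sines, each trivially integrable.


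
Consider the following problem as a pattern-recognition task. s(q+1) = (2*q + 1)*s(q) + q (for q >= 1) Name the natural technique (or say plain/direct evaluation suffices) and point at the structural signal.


Diagnosis: a summation factor — with the index-dependent coefficient 2*q + 1, dividing by the cumulative product turns the left side into a pure difference.


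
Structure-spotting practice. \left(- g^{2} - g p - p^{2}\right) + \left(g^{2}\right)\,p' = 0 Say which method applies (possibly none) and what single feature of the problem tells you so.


Diagnosis: the homogeneous substitution — the slope's numerator and denominator share total degree; set v = p/g and the equation drops to separable form.


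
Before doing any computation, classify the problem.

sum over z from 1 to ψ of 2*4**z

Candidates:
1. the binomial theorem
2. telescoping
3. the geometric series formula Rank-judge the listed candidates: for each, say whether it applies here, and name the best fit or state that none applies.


Verdict: the geometric series formula — consecutive terms stand in a fixed index-free ratio — the geometric sum formula closes it.
- the binomial theorem: the terms do not reassemble into a binomial power.
- telescoping — the terms as presented offer no neighboring cancellation — a telescoping rewrite may exist, but the displayed structure does not hand one over.
- the geometric series formula — applicable, and directly so.


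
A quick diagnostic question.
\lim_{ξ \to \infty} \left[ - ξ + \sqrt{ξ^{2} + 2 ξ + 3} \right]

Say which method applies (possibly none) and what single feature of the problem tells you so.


Technique: conjugate multiplication — the difference \sqrt{ξ^{2} + 2 ξ + 3} - ξ is an ∞ − ∞ stalemate; its conjugate partner breaks the tie.


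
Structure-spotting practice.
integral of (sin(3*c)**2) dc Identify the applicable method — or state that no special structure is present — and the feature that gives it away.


Best approach: a trigonometric identity — apply power reduction to sin(3*c)**2; each application halves the trigonometric degree.


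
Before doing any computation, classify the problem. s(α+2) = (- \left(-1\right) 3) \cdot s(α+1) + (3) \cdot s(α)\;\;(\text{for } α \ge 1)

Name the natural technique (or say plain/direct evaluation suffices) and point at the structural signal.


Technique: the characteristic-root method — this is the constant-coefficient homogeneous case — the whole solution in α reduces to a polynomial's roots.


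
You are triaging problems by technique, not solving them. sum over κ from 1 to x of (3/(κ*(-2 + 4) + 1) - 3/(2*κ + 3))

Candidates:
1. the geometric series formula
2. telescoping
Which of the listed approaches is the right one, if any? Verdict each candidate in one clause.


Best approach: telescoping — a difference of consecutive values of one function (3/(κ*(-2 + 4) + 1) at one index and the next) — telescoping by construction.
- the geometric series formula: the ratio of consecutive terms depends on the index.
- telescoping: yes, a natural case for it.


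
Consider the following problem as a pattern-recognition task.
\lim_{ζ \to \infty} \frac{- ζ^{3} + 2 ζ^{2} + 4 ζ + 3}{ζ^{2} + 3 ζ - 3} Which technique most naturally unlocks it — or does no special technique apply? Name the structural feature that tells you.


Method: dominant-term comparison — as ζ grows, only the highest-degree terms matter — compare leading terms and read the limit off. l'Hôpital's at-infinity variant applies to the expression viewed as a single quotient; the leading-term comparison is the direct route.


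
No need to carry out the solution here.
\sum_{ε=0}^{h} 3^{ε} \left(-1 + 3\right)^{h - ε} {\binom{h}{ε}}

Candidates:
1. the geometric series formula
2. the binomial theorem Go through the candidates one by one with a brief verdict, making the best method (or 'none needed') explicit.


Technique: the binomial theorem — binomial coefficients against complementary powers of 3 and (-1 + 3): recognize the binomial expansion and resum.
- the geometric series formula — dividing successive terms gives an index-dependent quantity, not a constant.
- the binomial theorem: yes — fits the structure here.


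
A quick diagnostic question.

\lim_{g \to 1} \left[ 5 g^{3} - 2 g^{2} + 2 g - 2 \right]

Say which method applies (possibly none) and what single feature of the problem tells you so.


Best approach: no special technique — no denominator vanishes and nothing blows up at 1: direct substitution is the whole computation.


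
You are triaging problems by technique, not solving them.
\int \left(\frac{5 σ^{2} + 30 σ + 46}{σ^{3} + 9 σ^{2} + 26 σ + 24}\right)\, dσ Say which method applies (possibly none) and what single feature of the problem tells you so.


Best approach: partial fractions — the denominator σ^{3} + 9 σ^{2} + 26 σ + 24 factors, so the quotient decomposes into elementary partial fractions term by term.


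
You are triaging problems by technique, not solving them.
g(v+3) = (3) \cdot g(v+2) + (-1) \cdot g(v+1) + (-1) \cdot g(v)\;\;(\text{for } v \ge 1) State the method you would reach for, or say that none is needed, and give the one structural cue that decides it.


Best approach: the characteristic-root method — the recurrence is linear and homogeneous with constant coefficients, so the ansatz r^v turns it into a polynomial equation for r.


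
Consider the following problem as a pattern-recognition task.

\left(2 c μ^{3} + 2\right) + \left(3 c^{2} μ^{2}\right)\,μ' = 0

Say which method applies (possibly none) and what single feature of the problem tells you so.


Best approach: the exact-equation method — take the mixed partials of 2 c μ^{3} + 2 and 3 c^{2} μ^{2}: they are equal, which certifies an exact differential.


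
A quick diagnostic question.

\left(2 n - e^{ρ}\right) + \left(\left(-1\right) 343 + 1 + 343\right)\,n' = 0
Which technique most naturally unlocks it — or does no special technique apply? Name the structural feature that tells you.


Best approach: a linear integrating factor — n enters only linearly with coefficient 2; multiply by exp of the integral of 2 and the left side becomes one derivative.


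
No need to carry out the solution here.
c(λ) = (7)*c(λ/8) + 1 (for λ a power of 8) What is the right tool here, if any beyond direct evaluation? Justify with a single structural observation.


Technique: the master substitution — the argument λ/8 divides the index by 8; the standard λ = 8^m substitution converts it to a constant-shift recurrence.


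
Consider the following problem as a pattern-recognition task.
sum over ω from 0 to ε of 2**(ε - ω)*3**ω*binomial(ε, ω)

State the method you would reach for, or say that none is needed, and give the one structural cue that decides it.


Verdict: the binomial theorem — binomial coefficients against complementary powers of 3 and 2: recognize the binomial expansion and resum.


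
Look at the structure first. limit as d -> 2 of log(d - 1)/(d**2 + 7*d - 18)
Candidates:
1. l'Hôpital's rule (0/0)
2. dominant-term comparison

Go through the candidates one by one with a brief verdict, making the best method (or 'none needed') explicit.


Diagnosis: l'Hôpital's rule (0/0) — both numerator and denominator vanish at 2: the genuine 0/0 indeterminate that l'Hôpital exists for. Expanding numerator and denominator to first order gives the same value — the rule automates exactly that.
- l'Hôpital's rule (0/0): yes — fits the structure here.
- dominant-term comparison — this limit is not decided by comparing polynomial growth at infinity.


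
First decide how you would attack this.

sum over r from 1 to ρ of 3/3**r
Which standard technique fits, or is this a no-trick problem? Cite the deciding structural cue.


Diagnosis: the geometric series formula — consecutive terms stand in a fixed index-free ratio — the geometric sum formula closes it.


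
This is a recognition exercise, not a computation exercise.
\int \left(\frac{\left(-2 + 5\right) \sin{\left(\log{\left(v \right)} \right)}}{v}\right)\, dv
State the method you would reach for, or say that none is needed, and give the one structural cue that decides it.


Best approach: u-substitution — everything non-trivial happens through the inner expression \log{\left(v \right)}, and its derivative accounts for the remaining factor up to a constant, so set u = \log{\left(v \right)}.


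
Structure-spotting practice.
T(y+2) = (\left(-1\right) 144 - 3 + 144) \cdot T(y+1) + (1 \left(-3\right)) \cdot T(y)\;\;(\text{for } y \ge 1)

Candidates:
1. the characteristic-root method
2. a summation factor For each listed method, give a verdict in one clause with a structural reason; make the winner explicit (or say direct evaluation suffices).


Diagnosis: the characteristic-root method — linear, homogeneous, constant coefficients: solutions of the form r^y exist — find the roots of the characteristic polynomial.
- the characteristic-root method — applicable, and directly so.
- a summation factor: a summation factor telescopes one-step recursions; this one carries higher-order memory.


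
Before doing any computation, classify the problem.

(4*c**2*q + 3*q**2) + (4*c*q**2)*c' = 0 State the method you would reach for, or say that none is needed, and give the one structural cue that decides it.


Method: the exact-equation method — take the mixed partials of 4*c**2*q + 3*q**2 and 4*c*q**2: they are equal, which certifies an exact differential.


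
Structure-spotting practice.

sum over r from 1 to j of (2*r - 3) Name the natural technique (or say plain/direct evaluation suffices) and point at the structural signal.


Verdict: no special technique — nothing telescopes and nothing is geometric; polynomial terms in r sum term by term.


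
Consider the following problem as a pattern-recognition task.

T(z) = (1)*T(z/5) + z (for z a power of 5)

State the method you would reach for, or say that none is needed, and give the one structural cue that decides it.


Best approach: the master substitution — a divide-and-conquer shape: argument z/5, so change variables with z = 5^m and solve the linear version.


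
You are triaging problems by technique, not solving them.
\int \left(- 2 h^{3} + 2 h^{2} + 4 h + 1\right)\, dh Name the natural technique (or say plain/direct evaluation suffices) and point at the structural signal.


Method: no special technique — nothing composite, nothing rational, nothing trigonometric — each constant-multiple power of h integrates by the power rule alone.


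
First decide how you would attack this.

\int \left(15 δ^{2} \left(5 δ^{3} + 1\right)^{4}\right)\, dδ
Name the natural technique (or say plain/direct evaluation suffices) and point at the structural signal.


Best approach: u-substitution — structure check: outer function, inner expression 5 δ^{3} + 1, inner derivative as a factor — the classic u = 5 δ^{3} + 1 pattern. One could also expand and integrate term by term; the substitution is strictly more direct.


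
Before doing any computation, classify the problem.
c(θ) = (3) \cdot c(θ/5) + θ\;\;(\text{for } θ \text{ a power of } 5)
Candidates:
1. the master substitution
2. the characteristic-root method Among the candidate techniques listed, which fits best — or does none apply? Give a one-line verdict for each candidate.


Diagnosis: the master substitution — the argument contracts 5-fold per step: reindex θ exponentially and solve the linear recurrence in the new index.
- the master substitution: yes — fits the structure here.
- the characteristic-root method: a divided-index call is not the fixed-shift linear shape that characteristic roots solve.
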